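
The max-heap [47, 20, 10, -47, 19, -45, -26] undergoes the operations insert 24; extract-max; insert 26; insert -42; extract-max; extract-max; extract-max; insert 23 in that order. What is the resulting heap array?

[23, -26, 19, -42, -47, -45, 10]

insert 24:
  append 24 at index 7 → [47, 20, 10, -47, 19, -45, -26, 24]
  24 > parent -47 at index 3, swap → [47, 20, 10, 24, 19, -45, -26, -47]
  24 > parent 20 at index 1, swap → [47, 24, 10, 20, 19, -45, -26, -47]
extract-max → returns 47:
  remove root 47; move last element -47 to root → [-47, 24, 10, 20, 19, -45, -26]
  -47 vs larger child 24 at index 1, swap → [24, -47, 10, 20, 19, -45, -26]
  -47 vs larger child 20 at index 3, swap → [24, 20, 10, -47, 19, -45, -26]
insert 26:
  append 26 at index 7 → [24, 20, 10, -47, 19, -45, -26, 26]
  26 > parent -47 at index 3, swap → [24, 20, 10, 26, 19, -45, -26, -47]
  26 > parent 20 at index 1, swap → [24, 26, 10, 20, 19, -45, -26, -47]
  26 > parent 24 at index 0, swap → [26, 24, 10, 20, 19, -45, -26, -47]
insert -42:
  append -42 at index 8 → [26, 24, 10, 20, 19, -45, -26, -47, -42] (no swap needed)
extract-max → returns 26:
  remove root 26; move last element -42 to root → [-42, 24, 10, 20, 19, -45, -26, -47]
  -42 vs larger child 24 at index 1, swap → [24, -42, 10, 20, 19, -45, -26, -47]
  -42 vs larger child 20 at index 3, swap → [24, 20, 10, -42, 19, -45, -26, -47]
extract-max → returns 24:
  remove root 24; move last element -47 to root → [-47, 20, 10, -42, 19, -45, -26]
  -47 vs larger child 20 at index 1, swap → [20, -47, 10, -42, 19, -45, -26]
  -47 vs larger child 19 at index 4, swap → [20, 19, 10, -42, -47, -45, -26]
extract-max → returns 20:
  remove root 20; move last element -26 to root → [-26, 19, 10, -42, -47, -45]
  -26 vs larger child 19 at index 1, swap → [19, -26, 10, -42, -47, -45]
insert 23:
  append 23 at index 6 → [19, -26, 10, -42, -47, -45, 23]
  23 > parent 10 at index 2, swap → [19, -26, 23, -42, -47, -45, 10]
  23 > parent 19 at index 0, swap → [23, -26, 19, -42, -47, -45, 10]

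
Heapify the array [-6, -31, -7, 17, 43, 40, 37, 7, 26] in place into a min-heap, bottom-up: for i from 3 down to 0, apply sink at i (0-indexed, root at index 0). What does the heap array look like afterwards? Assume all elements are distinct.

[-31, -6, -7, 7, 43, 40, 37, 17, 26]

sift down from index 3:
  17 vs smaller child 7 at index 7, swap → [-6, -31, -7, 7, 43, 40, 37, 17, 26]
sift down from index 2: already satisfies heap property
sift down from index 1: already satisfies heap property
sift down from index 0:
  -6 vs smaller child -31 at index 1, swap → [-31, -6, -7, 7, 43, 40, 37, 17, 26]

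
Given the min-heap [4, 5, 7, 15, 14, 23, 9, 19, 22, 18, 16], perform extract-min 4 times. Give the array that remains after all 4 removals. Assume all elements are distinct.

extract-min #1 returns 4:
  remove root 4; move last element 16 to root → [16, 5, 7, 15, 14, 23, 9, 19, 22, 18]
  16 vs smaller child 5 at index 1, swap → [5, 16, 7, 15, 14, 23, 9, 19, 22, 18]
  16 vs smaller child 14 at index 4, swap → [5, 14, 7, 15, 16, 23, 9, 19, 22, 18]
extract-min #2 returns 5:
  remove root 5; move last element 18 to root → [18, 14, 7, 15, 16, 23, 9, 19, 22]
  18 vs smaller child 7 at index 2, swap → [7, 14, 18, 15, 16, 23, 9, 19, 22]
  18 vs smaller child 9 at index 6, swap → [7, 14, 9, 15, 16, 23, 18, 19, 22]
extract-min #3 returns 7:
  remove root 7; move last element 22 to root → [22, 14, 9, 15, 16, 23, 18, 19]
  22 vs smaller child 9 at index 2, swap → [9, 14, 22, 15, 16, 23, 18, 19]
  22 vs smaller child 18 at index 6, swap → [9, 14, 18, 15, 16, 23, 22, 19]
extract-min #4 returns 9:
  remove root 9; move last element 19 to root → [19, 14, 18, 15, 16, 23, 22]
  19 vs smaller child 14 at index 1, swap → [14, 19, 18, 15, 16, 23, 22]
  19 vs smaller child 15 at index 3, swap → [14, 15, 18, 19, 16, 23, 22]

[14, 15, 18, 19, 16, 23, 22]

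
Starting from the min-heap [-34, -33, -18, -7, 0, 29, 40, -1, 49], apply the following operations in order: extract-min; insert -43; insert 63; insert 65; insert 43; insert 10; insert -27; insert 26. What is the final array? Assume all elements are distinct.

[-43, -33, -27, -7, 0, 10, -18, 49, -1, 63, 65, 43, 29, 40, 26]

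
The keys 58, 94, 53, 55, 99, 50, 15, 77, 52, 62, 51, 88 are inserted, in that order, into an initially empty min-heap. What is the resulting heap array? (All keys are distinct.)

Insert 58:
  append 58 at index 0 → [58] (no swap needed)
Insert 94:
  append 94 at index 1 → [58, 94] (no swap needed)
Insert 53:
  append 53 at index 2 → [58, 94, 53]
  53 < parent 58 at index 0, swap → [53, 94, 58]
Insert 55:
  append 55 at index 3 → [53, 94, 58, 55]
  55 < parent 94 at index 1, swap → [53, 55, 58, 94]
Insert 99:
  append 99 at index 4 → [53, 55, 58, 94, 99] (no swap needed)
Insert 50:
  append 50 at index 5 → [53, 55, 58, 94, 99, 50]
  50 < parent 58 at index 2, swap → [53, 55, 50, 94, 99, 58]
  50 < parent 53 at index 0, swap → [50, 55, 53, 94, 99, 58]
Insert 15:
  append 15 at index 6 → [50, 55, 53, 94, 99, 58, 15]
  15 < parent 53 at index 2, swap → [50, 55, 15, 94, 99, 58, 53]
  15 < parent 50 at index 0, swap → [15, 55, 50, 94, 99, 58, 53]
Insert 77:
  append 77 at index 7 → [15, 55, 50, 94, 99, 58, 53, 77]
  77 < parent 94 at index 3, swap → [15, 55, 50, 77, 99, 58, 53, 94]
Insert 52:
  append 52 at index 8 → [15, 55, 50, 77, 99, 58, 53, 94, 52]
  52 < parent 77 at index 3, swap → [15, 55, 50, 52, 99, 58, 53, 94, 77]
  52 < parent 55 at index 1, swap → [15, 52, 50, 55, 99, 58, 53, 94, 77]
Insert 62:
  append 62 at index 9 → [15, 52, 50, 55, 99, 58, 53, 94, 77, 62]
  62 < parent 99 at index 4, swap → [15, 52, 50, 55, 62, 58, 53, 94, 77, 99]
Insert 51:
  append 51 at index 10 → [15, 52, 50, 55, 62, 58, 53, 94, 77, 99, 51]
  51 < parent 62 at index 4, swap → [15, 52, 50, 55, 51, 58, 53, 94, 77, 99, 62]
  51 < parent 52 at index 1, swap → [15, 51, 50, 55, 52, 58, 53, 94, 77, 99, 62]
Insert 88:
  append 88 at index 11 → [15, 51, 50, 55, 52, 58, 53, 94, 77, 99, 62, 88] (no swap needed)

[15, 51, 50, 55, 52, 58, 53, 94, 77, 99, 62, 88]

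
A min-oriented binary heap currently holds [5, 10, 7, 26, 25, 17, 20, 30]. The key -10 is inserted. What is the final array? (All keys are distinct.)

[-10, 5, 7, 10, 25, 17, 20, 30, 26]

append -10 at index 8 → [5, 10, 7, 26, 25, 17, 20, 30, -10]
-10 < parent 26 at index 3, swap → [5, 10, 7, -10, 25, 17, 20, 30, 26]
-10 < parent 10 at index 1, swap → [5, -10, 7, 10, 25, 17, 20, 30, 26]
-10 < parent 5 at index 0, swap → [-10, 5, 7, 10, 25, 17, 20, 30, 26]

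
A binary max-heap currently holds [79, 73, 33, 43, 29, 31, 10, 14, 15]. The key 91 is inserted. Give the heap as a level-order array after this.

[91, 79, 33, 43, 73, 31, 10, 14, 15, 29]

append 91 at index 9 → [79, 73, 33, 43, 29, 31, 10, 14, 15, 91]
91 > parent 29 at index 4, swap → [79, 73, 33, 43, 91, 31, 10, 14, 15, 29]
91 > parent 73 at index 1, swap → [79, 91, 33, 43, 73, 31, 10, 14, 15, 29]
91 > parent 79 at index 0, swap → [91, 79, 33, 43, 73, 31, 10, 14, 15, 29]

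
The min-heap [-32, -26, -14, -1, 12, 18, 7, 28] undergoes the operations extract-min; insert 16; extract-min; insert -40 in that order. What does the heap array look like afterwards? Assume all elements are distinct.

[-40, -14, 7, -1, 12, 18, 28, 16]

extract-min → returns -32:
  remove root -32; move last element 28 to root → [28, -26, -14, -1, 12, 18, 7]
  28 vs smaller child -26 at index 1, swap → [-26, 28, -14, -1, 12, 18, 7]
  28 vs smaller child -1 at index 3, swap → [-26, -1, -14, 28, 12, 18, 7]
insert 16:
  append 16 at index 7 → [-26, -1, -14, 28, 12, 18, 7, 16]
  16 < parent 28 at index 3, swap → [-26, -1, -14, 16, 12, 18, 7, 28]
extract-min → returns -26:
  remove root -26; move last element 28 to root → [28, -1, -14, 16, 12, 18, 7]
  28 vs smaller child -14 at index 2, swap → [-14, -1, 28, 16, 12, 18, 7]
  28 vs smaller child 7 at index 6, swap → [-14, -1, 7, 16, 12, 18, 28]
insert -40:
  append -40 at index 7 → [-14, -1, 7, 16, 12, 18, 28, -40]
  -40 < parent 16 at index 3, swap → [-14, -1, 7, -40, 12, 18, 28, 16]
  -40 < parent -1 at index 1, swap → [-14, -40, 7, -1, 12, 18, 28, 16]
  -40 < parent -14 at index 0, swap → [-40, -14, 7, -1, 12, 18, 28, 16]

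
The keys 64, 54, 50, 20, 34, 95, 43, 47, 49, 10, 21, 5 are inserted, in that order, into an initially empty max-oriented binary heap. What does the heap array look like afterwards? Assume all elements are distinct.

Insert 64:
  append 64 at index 0 → [64] (no swap needed)
Insert 54:
  append 54 at index 1 → [64, 54] (no swap needed)
Insert 50:
  append 50 at index 2 → [64, 54, 50] (no swap needed)
Insert 20:
  append 20 at index 3 → [64, 54, 50, 20] (no swap needed)
Insert 34:
  append 34 at index 4 → [64, 54, 50, 20, 34] (no swap needed)
Insert 95:
  append 95 at index 5 → [64, 54, 50, 20, 34, 95]
  95 > parent 50 at index 2, swap → [64, 54, 95, 20, 34, 50]
  95 > parent 64 at index 0, swap → [95, 54, 64, 20, 34, 50]
Insert 43:
  append 43 at index 6 → [95, 54, 64, 20, 34, 50, 43] (no swap needed)
Insert 47:
  append 47 at index 7 → [95, 54, 64, 20, 34, 50, 43, 47]
  47 > parent 20 at index 3, swap → [95, 54, 64, 47, 34, 50, 43, 20]
Insert 49:
  append 49 at index 8 → [95, 54, 64, 47, 34, 50, 43, 20, 49]
  49 > parent 47 at index 3, swap → [95, 54, 64, 49, 34, 50, 43, 20, 47]
Insert 10:
  append 10 at index 9 → [95, 54, 64, 49, 34, 50, 43, 20, 47, 10] (no swap needed)
Insert 21:
  append 21 at index 10 → [95, 54, 64, 49, 34, 50, 43, 20, 47, 10, 21] (no swap needed)
Insert 5:
  append 5 at index 11 → [95, 54, 64, 49, 34, 50, 43, 20, 47, 10, 21, 5] (no swap needed)

[95, 54, 64, 49, 34, 50, 43, 20, 47, 10, 21, 5]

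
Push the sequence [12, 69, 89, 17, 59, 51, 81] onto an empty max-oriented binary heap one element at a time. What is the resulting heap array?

Insert 12:
  append 12 at index 0 → [12] (no swap needed)
Insert 69:
  append 69 at index 1 → [12, 69]
  69 > parent 12 at index 0, swap → [69, 12]
Insert 89:
  append 89 at index 2 → [69, 12, 89]
  89 > parent 69 at index 0, swap → [89, 12, 69]
Insert 17:
  append 17 at index 3 → [89, 12, 69, 17]
  17 > parent 12 at index 1, swap → [89, 17, 69, 12]
Insert 59:
  append 59 at index 4 → [89, 17, 69, 12, 59]
  59 > parent 17 at index 1, swap → [89, 59, 69, 12, 17]
Insert 51:
  append 51 at index 5 → [89, 59, 69, 12, 17, 51] (no swap needed)
Insert 81:
  append 81 at index 6 → [89, 59, 69, 12, 17, 51, 81]
  81 > parent 69 at index 2, swap → [89, 59, 81, 12, 17, 51, 69]

[89, 59, 81, 12, 17, 51, 69]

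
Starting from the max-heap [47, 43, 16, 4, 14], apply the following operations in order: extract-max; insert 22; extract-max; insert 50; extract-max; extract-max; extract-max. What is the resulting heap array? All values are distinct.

extract-max → returns 47:
  remove root 47; move last element 14 to root → [14, 43, 16, 4]
  14 vs larger child 43 at index 1, swap → [43, 14, 16, 4]
insert 22:
  append 22 at index 4 → [43, 14, 16, 4, 22]
  22 > parent 14 at index 1, swap → [43, 22, 16, 4, 14]
extract-max → returns 43:
  remove root 43; move last element 14 to root → [14, 22, 16, 4]
  14 vs larger child 22 at index 1, swap → [22, 14, 16, 4]
insert 50:
  append 50 at index 4 → [22, 14, 16, 4, 50]
  50 > parent 14 at index 1, swap → [22, 50, 16, 4, 14]
  50 > parent 22 at index 0, swap → [50, 22, 16, 4, 14]
extract-max → returns 50:
  remove root 50; move last element 14 to root → [14, 22, 16, 4]
  14 vs larger child 22 at index 1, swap → [22, 14, 16, 4]
extract-max → returns 22:
  remove root 22; move last element 4 to root → [4, 14, 16]
  4 vs larger child 16 at index 2, swap → [16, 14, 4]
extract-max → returns 16:
  remove root 16; move last element 4 to root → [4, 14]
  4 vs only child 14 at index 1, swap → [14, 4]

[14, 4]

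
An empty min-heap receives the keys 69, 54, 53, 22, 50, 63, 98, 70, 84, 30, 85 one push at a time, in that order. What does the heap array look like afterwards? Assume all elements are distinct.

Insert 69:
  append 69 at index 0 → [69] (no swap needed)
Insert 54:
  append 54 at index 1 → [69, 54]
  54 < parent 69 at index 0, swap → [54, 69]
Insert 53:
  append 53 at index 2 → [54, 69, 53]
  53 < parent 54 at index 0, swap → [53, 69, 54]
Insert 22:
  append 22 at index 3 → [53, 69, 54, 22]
  22 < parent 69 at index 1, swap → [53, 22, 54, 69]
  22 < parent 53 at index 0, swap → [22, 53, 54, 69]
Insert 50:
  append 50 at index 4 → [22, 53, 54, 69, 50]
  50 < parent 53 at index 1, swap → [22, 50, 54, 69, 53]
Insert 63:
  append 63 at index 5 → [22, 50, 54, 69, 53, 63] (no swap needed)
Insert 98:
  append 98 at index 6 → [22, 50, 54, 69, 53, 63, 98] (no swap needed)
Insert 70:
  append 70 at index 7 → [22, 50, 54, 69, 53, 63, 98, 70] (no swap needed)
Insert 84:
  append 84 at index 8 → [22, 50, 54, 69, 53, 63, 98, 70, 84] (no swap needed)
Insert 30:
  append 30 at index 9 → [22, 50, 54, 69, 53, 63, 98, 70, 84, 30]
  30 < parent 53 at index 4, swap → [22, 50, 54, 69, 30, 63, 98, 70, 84, 53]
  30 < parent 50 at index 1, swap → [22, 30, 54, 69, 50, 63, 98, 70, 84, 53]
Insert 85:
  append 85 at index 10 → [22, 30, 54, 69, 50, 63, 98, 70, 84, 53, 85] (no swap needed)

[22, 30, 54, 69, 50, 63, 98, 70, 84, 53, 85]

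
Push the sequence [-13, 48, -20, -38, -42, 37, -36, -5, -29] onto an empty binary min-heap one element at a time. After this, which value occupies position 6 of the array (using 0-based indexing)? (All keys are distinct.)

Insert -13:
  append -13 at index 0 → [-13] (no swap needed)
Insert 48:
  append 48 at index 1 → [-13, 48] (no swap needed)
Insert -20:
  append -20 at index 2 → [-13, 48, -20]
  -20 < parent -13 at index 0, swap → [-20, 48, -13]
Insert -38:
  append -38 at index 3 → [-20, 48, -13, -38]
  -38 < parent 48 at index 1, swap → [-20, -38, -13, 48]
  -38 < parent -20 at index 0, swap → [-38, -20, -13, 48]
Insert -42:
  append -42 at index 4 → [-38, -20, -13, 48, -42]
  -42 < parent -20 at index 1, swap → [-38, -42, -13, 48, -20]
  -42 < parent -38 at index 0, swap → [-42, -38, -13, 48, -20]
Insert 37:
  append 37 at index 5 → [-42, -38, -13, 48, -20, 37] (no swap needed)
Insert -36:
  append -36 at index 6 → [-42, -38, -13, 48, -20, 37, -36]
  -36 < parent -13 at index 2, swap → [-42, -38, -36, 48, -20, 37, -13]
Insert -5:
  append -5 at index 7 → [-42, -38, -36, 48, -20, 37, -13, -5]
  -5 < parent 48 at index 3, swap → [-42, -38, -36, -5, -20, 37, -13, 48]
Insert -29:
  append -29 at index 8 → [-42, -38, -36, -5, -20, 37, -13, 48, -29]
  -29 < parent -5 at index 3, swap → [-42, -38, -36, -29, -20, 37, -13, 48, -5]
resulting array: [-42, -38, -36, -29, -20, 37, -13, 48, -5]

-13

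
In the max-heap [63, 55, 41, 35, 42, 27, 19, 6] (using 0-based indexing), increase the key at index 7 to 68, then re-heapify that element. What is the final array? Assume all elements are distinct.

[68, 63, 41, 55, 42, 27, 19, 35]

set index 7 from 6 to 68 → [63, 55, 41, 35, 42, 27, 19, 68]
68 > parent 35 at index 3, swap → [63, 55, 41, 68, 42, 27, 19, 35]
68 > parent 55 at index 1, swap → [63, 68, 41, 55, 42, 27, 19, 35]
68 > parent 63 at index 0, swap → [68, 63, 41, 55, 42, 27, 19, 35]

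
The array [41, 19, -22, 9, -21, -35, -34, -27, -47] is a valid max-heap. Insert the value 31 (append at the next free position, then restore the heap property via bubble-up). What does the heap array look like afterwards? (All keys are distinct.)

append 31 at index 9 → [41, 19, -22, 9, -21, -35, -34, -27, -47, 31]
31 > parent -21 at index 4, swap → [41, 19, -22, 9, 31, -35, -34, -27, -47, -21]
31 > parent 19 at index 1, swap → [41, 31, -22, 9, 19, -35, -34, -27, -47, -21]

[41, 31, -22, 9, 19, -35, -34, -27, -47, -21]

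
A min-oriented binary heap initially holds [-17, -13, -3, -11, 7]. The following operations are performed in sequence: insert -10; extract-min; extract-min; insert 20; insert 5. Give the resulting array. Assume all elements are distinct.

[-11, -3, -10, 7, 20, 5]

insert -10:
  append -10 at index 5 → [-17, -13, -3, -11, 7, -10]
  -10 < parent -3 at index 2, swap → [-17, -13, -10, -11, 7, -3]
extract-min → returns -17:
  remove root -17; move last element -3 to root → [-3, -13, -10, -11, 7]
  -3 vs smaller child -13 at index 1, swap → [-13, -3, -10, -11, 7]
  -3 vs smaller child -11 at index 3, swap → [-13, -11, -10, -3, 7]
extract-min → returns -13:
  remove root -13; move last element 7 to root → [7, -11, -10, -3]
  7 vs smaller child -11 at index 1, swap → [-11, 7, -10, -3]
  7 vs only child -3 at index 3, swap → [-11, -3, -10, 7]
insert 20:
  append 20 at index 4 → [-11, -3, -10, 7, 20] (no swap needed)
insert 5:
  append 5 at index 5 → [-11, -3, -10, 7, 20, 5] (no swap needed)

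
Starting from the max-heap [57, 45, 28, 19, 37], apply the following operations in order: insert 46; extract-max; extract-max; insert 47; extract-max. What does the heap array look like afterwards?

insert 46:
  append 46 at index 5 → [57, 45, 28, 19, 37, 46]
  46 > parent 28 at index 2, swap → [57, 45, 46, 19, 37, 28]
extract-max → returns 57:
  remove root 57; move last element 28 to root → [28, 45, 46, 19, 37]
  28 vs larger child 46 at index 2, swap → [46, 45, 28, 19, 37]
extract-max → returns 46:
  remove root 46; move last element 37 to root → [37, 45, 28, 19]
  37 vs larger child 45 at index 1, swap → [45, 37, 28, 19]
insert 47:
  append 47 at index 4 → [45, 37, 28, 19, 47]
  47 > parent 37 at index 1, swap → [45, 47, 28, 19, 37]
  47 > parent 45 at index 0, swap → [47, 45, 28, 19, 37]
extract-max → returns 47:
  remove root 47; move last element 37 to root → [37, 45, 28, 19]
  37 vs larger child 45 at index 1, swap → [45, 37, 28, 19]

[45, 37, 28, 19]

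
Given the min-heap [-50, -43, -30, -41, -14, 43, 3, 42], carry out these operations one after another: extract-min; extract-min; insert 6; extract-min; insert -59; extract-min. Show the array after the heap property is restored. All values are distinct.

extract-min → returns -50:
  remove root -50; move last element 42 to root → [42, -43, -30, -41, -14, 43, 3]
  42 vs smaller child -43 at index 1, swap → [-43, 42, -30, -41, -14, 43, 3]
  42 vs smaller child -41 at index 3, swap → [-43, -41, -30, 42, -14, 43, 3]
extract-min → returns -43:
  remove root -43; move last element 3 to root → [3, -41, -30, 42, -14, 43]
  3 vs smaller child -41 at index 1, swap → [-41, 3, -30, 42, -14, 43]
  3 vs smaller child -14 at index 4, swap → [-41, -14, -30, 42, 3, 43]
insert 6:
  append 6 at index 6 → [-41, -14, -30, 42, 3, 43, 6] (no swap needed)
extract-min → returns -41:
  remove root -41; move last element 6 to root → [6, -14, -30, 42, 3, 43]
  6 vs smaller child -30 at index 2, swap → [-30, -14, 6, 42, 3, 43]
insert -59:
  append -59 at index 6 → [-30, -14, 6, 42, 3, 43, -59]
  -59 < parent 6 at index 2, swap → [-30, -14, -59, 42, 3, 43, 6]
  -59 < parent -30 at index 0, swap → [-59, -14, -30, 42, 3, 43, 6]
extract-min → returns -59:
  remove root -59; move last element 6 to root → [6, -14, -30, 42, 3, 43]
  6 vs smaller child -30 at index 2, swap → [-30, -14, 6, 42, 3, 43]

[-30, -14, 6, 42, 3, 43]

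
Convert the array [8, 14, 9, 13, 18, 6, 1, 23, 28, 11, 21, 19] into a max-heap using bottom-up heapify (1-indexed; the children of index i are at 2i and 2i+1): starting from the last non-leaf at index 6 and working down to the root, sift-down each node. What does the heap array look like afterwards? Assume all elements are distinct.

[28, 23, 19, 14, 21, 9, 1, 8, 13, 11, 18, 6]

sift down from index 6:
  6 vs only child 19 at index 12, swap → [8, 14, 9, 13, 18, 19, 1, 23, 28, 11, 21, 6]
sift down from index 5:
  18 vs larger child 21 at index 11, swap → [8, 14, 9, 13, 21, 19, 1, 23, 28, 11, 18, 6]
sift down from index 4:
  13 vs larger child 28 at index 9, swap → [8, 14, 9, 28, 21, 19, 1, 23, 13, 11, 18, 6]
sift down from index 3:
  9 vs larger child 19 at index 6, swap → [8, 14, 19, 28, 21, 9, 1, 23, 13, 11, 18, 6]
sift down from index 2:
  14 vs larger child 28 at index 4, swap → [8, 28, 19, 14, 21, 9, 1, 23, 13, 11, 18, 6]
  14 vs larger child 23 at index 8, swap → [8, 28, 19, 23, 21, 9, 1, 14, 13, 11, 18, 6]
sift down from index 1:
  8 vs larger child 28 at index 2, swap → [28, 8, 19, 23, 21, 9, 1, 14, 13, 11, 18, 6]
  8 vs larger child 23 at index 4, swap → [28, 23, 19, 8, 21, 9, 1, 14, 13, 11, 18, 6]
  8 vs larger child 14 at index 8, swap → [28, 23, 19, 14, 21, 9, 1, 8, 13, 11, 18, 6]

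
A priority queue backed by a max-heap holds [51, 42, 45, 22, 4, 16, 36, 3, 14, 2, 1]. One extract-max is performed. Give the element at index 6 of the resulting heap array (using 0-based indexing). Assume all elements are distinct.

1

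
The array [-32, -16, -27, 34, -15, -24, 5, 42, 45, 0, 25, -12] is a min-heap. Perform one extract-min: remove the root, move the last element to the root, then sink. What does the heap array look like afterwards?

[-27, -16, -24, 34, -15, -12, 5, 42, 45, 0, 25]

remove root -32; move last element -12 to root → [-12, -16, -27, 34, -15, -24, 5, 42, 45, 0, 25]
-12 vs smaller child -27 at index 2, swap → [-27, -16, -12, 34, -15, -24, 5, 42, 45, 0, 25]
-12 vs smaller child -24 at index 5, swap → [-27, -16, -24, 34, -15, -12, 5, 42, 45, 0, 25]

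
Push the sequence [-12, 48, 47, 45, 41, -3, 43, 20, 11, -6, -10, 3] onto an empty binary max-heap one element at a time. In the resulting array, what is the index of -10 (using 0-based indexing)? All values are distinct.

10

Insert -12:
  append -12 at index 0 → [-12] (no swap needed)
Insert 48:
  append 48 at index 1 → [-12, 48]
  48 > parent -12 at index 0, swap → [48, -12]
Insert 47:
  append 47 at index 2 → [48, -12, 47] (no swap needed)
Insert 45:
  append 45 at index 3 → [48, -12, 47, 45]
  45 > parent -12 at index 1, swap → [48, 45, 47, -12]
Insert 41:
  append 41 at index 4 → [48, 45, 47, -12, 41] (no swap needed)
Insert -3:
  append -3 at index 5 → [48, 45, 47, -12, 41, -3] (no swap needed)
Insert 43:
  append 43 at index 6 → [48, 45, 47, -12, 41, -3, 43] (no swap needed)
Insert 20:
  append 20 at index 7 → [48, 45, 47, -12, 41, -3, 43, 20]
  20 > parent -12 at index 3, swap → [48, 45, 47, 20, 41, -3, 43, -12]
Insert 11:
  append 11 at index 8 → [48, 45, 47, 20, 41, -3, 43, -12, 11] (no swap needed)
Insert -6:
  append -6 at index 9 → [48, 45, 47, 20, 41, -3, 43, -12, 11, -6] (no swap needed)
Insert -10:
  append -10 at index 10 → [48, 45, 47, 20, 41, -3, 43, -12, 11, -6, -10] (no swap needed)
Insert 3:
  append 3 at index 11 → [48, 45, 47, 20, 41, -3, 43, -12, 11, -6, -10, 3]
  3 > parent -3 at index 5, swap → [48, 45, 47, 20, 41, 3, 43, -12, 11, -6, -10, -3]
resulting array: [48, 45, 47, 20, 41, 3, 43, -12, 11, -6, -10, -3]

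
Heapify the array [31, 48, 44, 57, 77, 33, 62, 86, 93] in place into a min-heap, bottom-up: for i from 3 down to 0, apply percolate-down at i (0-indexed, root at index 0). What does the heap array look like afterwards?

[31, 48, 33, 57, 77, 44, 62, 86, 93]

sift down from index 3: already satisfies heap property
sift down from index 2:
  44 vs smaller child 33 at index 5, swap → [31, 48, 33, 57, 77, 44, 62, 86, 93]
sift down from index 1: already satisfies heap property
sift down from index 0: already satisfies heap property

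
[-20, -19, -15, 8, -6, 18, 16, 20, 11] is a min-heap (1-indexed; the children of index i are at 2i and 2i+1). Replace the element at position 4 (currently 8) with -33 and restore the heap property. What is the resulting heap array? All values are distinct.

[-33, -20, -15, -19, -6, 18, 16, 20, 11]

set index 4 from 8 to -33 → [-20, -19, -15, -33, -6, 18, 16, 20, 11]
-33 < parent -19 at index 2, swap → [-20, -33, -15, -19, -6, 18, 16, 20, 11]
-33 < parent -20 at index 1, swap → [-33, -20, -15, -19, -6, 18, 16, 20, 11]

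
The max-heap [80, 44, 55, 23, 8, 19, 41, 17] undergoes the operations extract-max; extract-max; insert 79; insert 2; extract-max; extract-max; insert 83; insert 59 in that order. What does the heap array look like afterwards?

[83, 59, 41, 23, 8, 2, 19, 17]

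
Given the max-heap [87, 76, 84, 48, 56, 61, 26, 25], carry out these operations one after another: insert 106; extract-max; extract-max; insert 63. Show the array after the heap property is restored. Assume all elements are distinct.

insert 106:
  append 106 at index 8 → [87, 76, 84, 48, 56, 61, 26, 25, 106]
  106 > parent 48 at index 3, swap → [87, 76, 84, 106, 56, 61, 26, 25, 48]
  106 > parent 76 at index 1, swap → [87, 106, 84, 76, 56, 61, 26, 25, 48]
  106 > parent 87 at index 0, swap → [106, 87, 84, 76, 56, 61, 26, 25, 48]
extract-max → returns 106:
  remove root 106; move last element 48 to root → [48, 87, 84, 76, 56, 61, 26, 25]
  48 vs larger child 87 at index 1, swap → [87, 48, 84, 76, 56, 61, 26, 25]
  48 vs larger child 76 at index 3, swap → [87, 76, 84, 48, 56, 61, 26, 25]
extract-max → returns 87:
  remove root 87; move last element 25 to root → [25, 76, 84, 48, 56, 61, 26]
  25 vs larger child 84 at index 2, swap → [84, 76, 25, 48, 56, 61, 26]
  25 vs larger child 61 at index 5, swap → [84, 76, 61, 48, 56, 25, 26]
insert 63:
  append 63 at index 7 → [84, 76, 61, 48, 56, 25, 26, 63]
  63 > parent 48 at index 3, swap → [84, 76, 61, 63, 56, 25, 26, 48]

[84, 76, 61, 63, 56, 25, 26, 48]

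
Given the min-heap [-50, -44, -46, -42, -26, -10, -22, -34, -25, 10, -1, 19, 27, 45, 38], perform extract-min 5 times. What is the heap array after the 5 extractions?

[-26, -25, -22, 19, -1, -10, 38, 45, 27, 10]

extract-min #1 returns -50:
  remove root -50; move last element 38 to root → [38, -44, -46, -42, -26, -10, -22, -34, -25, 10, -1, 19, 27, 45]
  38 vs smaller child -46 at index 2, swap → [-46, -44, 38, -42, -26, -10, -22, -34, -25, 10, -1, 19, 27, 45]
  38 vs smaller child -22 at index 6, swap → [-46, -44, -22, -42, -26, -10, 38, -34, -25, 10, -1, 19, 27, 45]
extract-min #2 returns -46:
  remove root -46; move last element 45 to root → [45, -44, -22, -42, -26, -10, 38, -34, -25, 10, -1, 19, 27]
  45 vs smaller child -44 at index 1, swap → [-44, 45, -22, -42, -26, -10, 38, -34, -25, 10, -1, 19, 27]
  45 vs smaller child -42 at index 3, swap → [-44, -42, -22, 45, -26, -10, 38, -34, -25, 10, -1, 19, 27]
  45 vs smaller child -34 at index 7, swap → [-44, -42, -22, -34, -26, -10, 38, 45, -25, 10, -1, 19, 27]
extract-min #3 returns -44:
  remove root -44; move last element 27 to root → [27, -42, -22, -34, -26, -10, 38, 45, -25, 10, -1, 19]
  27 vs smaller child -42 at index 1, swap → [-42, 27, -22, -34, -26, -10, 38, 45, -25, 10, -1, 19]
  27 vs smaller child -34 at index 3, swap → [-42, -34, -22, 27, -26, -10, 38, 45, -25, 10, -1, 19]
  27 vs smaller child -25 at index 8, swap → [-42, -34, -22, -25, -26, -10, 38, 45, 27, 10, -1, 19]
extract-min #4 returns -42:
  remove root -42; move last element 19 to root → [19, -34, -22, -25, -26, -10, 38, 45, 27, 10, -1]
  19 vs smaller child -34 at index 1, swap → [-34, 19, -22, -25, -26, -10, 38, 45, 27, 10, -1]
  19 vs smaller child -26 at index 4, swap → [-34, -26, -22, -25, 19, -10, 38, 45, 27, 10, -1]
  19 vs smaller child -1 at index 10, swap → [-34, -26, -22, -25, -1, -10, 38, 45, 27, 10, 19]
extract-min #5 returns -34:
  remove root -34; move last element 19 to root → [19, -26, -22, -25, -1, -10, 38, 45, 27, 10]
  19 vs smaller child -26 at index 1, swap → [-26, 19, -22, -25, -1, -10, 38, 45, 27, 10]
  19 vs smaller child -25 at index 3, swap → [-26, -25, -22, 19, -1, -10, 38, 45, 27, 10]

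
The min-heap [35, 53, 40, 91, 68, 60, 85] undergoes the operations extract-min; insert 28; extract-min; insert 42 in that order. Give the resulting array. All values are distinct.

[40, 53, 42, 91, 68, 85, 60]

extract-min → returns 35:
  remove root 35; move last element 85 to root → [85, 53, 40, 91, 68, 60]
  85 vs smaller child 40 at index 2, swap → [40, 53, 85, 91, 68, 60]
  85 vs only child 60 at index 5, swap → [40, 53, 60, 91, 68, 85]
insert 28:
  append 28 at index 6 → [40, 53, 60, 91, 68, 85, 28]
  28 < parent 60 at index 2, swap → [40, 53, 28, 91, 68, 85, 60]
  28 < parent 40 at index 0, swap → [28, 53, 40, 91, 68, 85, 60]
extract-min → returns 28:
  remove root 28; move last element 60 to root → [60, 53, 40, 91, 68, 85]
  60 vs smaller child 40 at index 2, swap → [40, 53, 60, 91, 68, 85]
insert 42:
  append 42 at index 6 → [40, 53, 60, 91, 68, 85, 42]
  42 < parent 60 at index 2, swap → [40, 53, 42, 91, 68, 85, 60]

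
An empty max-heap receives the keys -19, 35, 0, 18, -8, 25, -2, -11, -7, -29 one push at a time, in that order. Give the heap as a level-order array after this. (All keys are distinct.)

[35, 18, 25, -7, -8, 0, -2, -19, -11, -29]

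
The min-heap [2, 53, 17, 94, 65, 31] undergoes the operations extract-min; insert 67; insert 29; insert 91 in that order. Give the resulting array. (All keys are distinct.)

extract-min → returns 2:
  remove root 2; move last element 31 to root → [31, 53, 17, 94, 65]
  31 vs smaller child 17 at index 2, swap → [17, 53, 31, 94, 65]
insert 67:
  append 67 at index 5 → [17, 53, 31, 94, 65, 67] (no swap needed)
insert 29:
  append 29 at index 6 → [17, 53, 31, 94, 65, 67, 29]
  29 < parent 31 at index 2, swap → [17, 53, 29, 94, 65, 67, 31]
insert 91:
  append 91 at index 7 → [17, 53, 29, 94, 65, 67, 31, 91]
  91 < parent 94 at index 3, swap → [17, 53, 29, 91, 65, 67, 31, 94]

[17, 53, 29, 91, 65, 67, 31, 94]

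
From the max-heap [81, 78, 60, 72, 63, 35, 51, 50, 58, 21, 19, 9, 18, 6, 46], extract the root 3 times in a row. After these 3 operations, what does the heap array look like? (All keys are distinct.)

extract-max #1 returns 81:
  remove root 81; move last element 46 to root → [46, 78, 60, 72, 63, 35, 51, 50, 58, 21, 19, 9, 18, 6]
  46 vs larger child 78 at index 1, swap → [78, 46, 60, 72, 63, 35, 51, 50, 58, 21, 19, 9, 18, 6]
  46 vs larger child 72 at index 3, swap → [78, 72, 60, 46, 63, 35, 51, 50, 58, 21, 19, 9, 18, 6]
  46 vs larger child 58 at index 8, swap → [78, 72, 60, 58, 63, 35, 51, 50, 46, 21, 19, 9, 18, 6]
extract-max #2 returns 78:
  remove root 78; move last element 6 to root → [6, 72, 60, 58, 63, 35, 51, 50, 46, 21, 19, 9, 18]
  6 vs larger child 72 at index 1, swap → [72, 6, 60, 58, 63, 35, 51, 50, 46, 21, 19, 9, 18]
  6 vs larger child 63 at index 4, swap → [72, 63, 60, 58, 6, 35, 51, 50, 46, 21, 19, 9, 18]
  6 vs larger child 21 at index 9, swap → [72, 63, 60, 58, 21, 35, 51, 50, 46, 6, 19, 9, 18]
extract-max #3 returns 72:
  remove root 72; move last element 18 to root → [18, 63, 60, 58, 21, 35, 51, 50, 46, 6, 19, 9]
  18 vs larger child 63 at index 1, swap → [63, 18, 60, 58, 21, 35, 51, 50, 46, 6, 19, 9]
  18 vs larger child 58 at index 3, swap → [63, 58, 60, 18, 21, 35, 51, 50, 46, 6, 19, 9]
  18 vs larger child 50 at index 7, swap → [63, 58, 60, 50, 21, 35, 51, 18, 46, 6, 19, 9]

[63, 58, 60, 50, 21, 35, 51, 18, 46, 6, 19, 9]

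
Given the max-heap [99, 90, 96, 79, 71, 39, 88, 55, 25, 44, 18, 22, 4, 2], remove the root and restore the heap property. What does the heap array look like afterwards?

remove root 99; move last element 2 to root → [2, 90, 96, 79, 71, 39, 88, 55, 25, 44, 18, 22, 4]
2 vs larger child 96 at index 2, swap → [96, 90, 2, 79, 71, 39, 88, 55, 25, 44, 18, 22, 4]
2 vs larger child 88 at index 6, swap → [96, 90, 88, 79, 71, 39, 2, 55, 25, 44, 18, 22, 4]

[96, 90, 88, 79, 71, 39, 2, 55, 25, 44, 18, 22, 4]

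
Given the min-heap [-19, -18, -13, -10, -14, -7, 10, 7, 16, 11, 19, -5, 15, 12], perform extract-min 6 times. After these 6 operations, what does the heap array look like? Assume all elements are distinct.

extract-min #1 returns -19:
  remove root -19; move last element 12 to root → [12, -18, -13, -10, -14, -7, 10, 7, 16, 11, 19, -5, 15]
  12 vs smaller child -18 at index 1, swap → [-18, 12, -13, -10, -14, -7, 10, 7, 16, 11, 19, -5, 15]
  12 vs smaller child -14 at index 4, swap → [-18, -14, -13, -10, 12, -7, 10, 7, 16, 11, 19, -5, 15]
  12 vs smaller child 11 at index 9, swap → [-18, -14, -13, -10, 11, -7, 10, 7, 16, 12, 19, -5, 15]
extract-min #2 returns -18:
  remove root -18; move last element 15 to root → [15, -14, -13, -10, 11, -7, 10, 7, 16, 12, 19, -5]
  15 vs smaller child -14 at index 1, swap → [-14, 15, -13, -10, 11, -7, 10, 7, 16, 12, 19, -5]
  15 vs smaller child -10 at index 3, swap → [-14, -10, -13, 15, 11, -7, 10, 7, 16, 12, 19, -5]
  15 vs smaller child 7 at index 7, swap → [-14, -10, -13, 7, 11, -7, 10, 15, 16, 12, 19, -5]
extract-min #3 returns -14:
  remove root -14; move last element -5 to root → [-5, -10, -13, 7, 11, -7, 10, 15, 16, 12, 19]
  -5 vs smaller child -13 at index 2, swap → [-13, -10, -5, 7, 11, -7, 10, 15, 16, 12, 19]
  -5 vs smaller child -7 at index 5, swap → [-13, -10, -7, 7, 11, -5, 10, 15, 16, 12, 19]
extract-min #4 returns -13:
  remove root -13; move last element 19 to root → [19, -10, -7, 7, 11, -5, 10, 15, 16, 12]
  19 vs smaller child -10 at index 1, swap → [-10, 19, -7, 7, 11, -5, 10, 15, 16, 12]
  19 vs smaller child 7 at index 3, swap → [-10, 7, -7, 19, 11, -5, 10, 15, 16, 12]
  19 vs smaller child 15 at index 7, swap → [-10, 7, -7, 15, 11, -5, 10, 19, 16, 12]
extract-min #5 returns -10:
  remove root -10; move last element 12 to root → [12, 7, -7, 15, 11, -5, 10, 19, 16]
  12 vs smaller child -7 at index 2, swap → [-7, 7, 12, 15, 11, -5, 10, 19, 16]
  12 vs smaller child -5 at index 5, swap → [-7, 7, -5, 15, 11, 12, 10, 19, 16]
extract-min #6 returns -7:
  remove root -7; move last element 16 to root → [16, 7, -5, 15, 11, 12, 10, 19]
  16 vs smaller child -5 at index 2, swap → [-5, 7, 16, 15, 11, 12, 10, 19]
  16 vs smaller child 10 at index 6, swap → [-5, 7, 10, 15, 11, 12, 16, 19]

[-5, 7, 10, 15, 11, 12, 16, 19]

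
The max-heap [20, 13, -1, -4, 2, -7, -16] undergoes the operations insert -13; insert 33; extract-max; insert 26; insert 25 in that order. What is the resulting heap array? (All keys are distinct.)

insert -13:
  append -13 at index 7 → [20, 13, -1, -4, 2, -7, -16, -13] (no swap needed)
insert 33:
  append 33 at index 8 → [20, 13, -1, -4, 2, -7, -16, -13, 33]
  33 > parent -4 at index 3, swap → [20, 13, -1, 33, 2, -7, -16, -13, -4]
  33 > parent 13 at index 1, swap → [20, 33, -1, 13, 2, -7, -16, -13, -4]
  33 > parent 20 at index 0, swap → [33, 20, -1, 13, 2, -7, -16, -13, -4]
extract-max → returns 33:
  remove root 33; move last element -4 to root → [-4, 20, -1, 13, 2, -7, -16, -13]
  -4 vs larger child 20 at index 1, swap → [20, -4, -1, 13, 2, -7, -16, -13]
  -4 vs larger child 13 at index 3, swap → [20, 13, -1, -4, 2, -7, -16, -13]
insert 26:
  append 26 at index 8 → [20, 13, -1, -4, 2, -7, -16, -13, 26]
  26 > parent -4 at index 3, swap → [20, 13, -1, 26, 2, -7, -16, -13, -4]
  26 > parent 13 at index 1, swap → [20, 26, -1, 13, 2, -7, -16, -13, -4]
  26 > parent 20 at index 0, swap → [26, 20, -1, 13, 2, -7, -16, -13, -4]
insert 25:
  append 25 at index 9 → [26, 20, -1, 13, 2, -7, -16, -13, -4, 25]
  25 > parent 2 at index 4, swap → [26, 20, -1, 13, 25, -7, -16, -13, -4, 2]
  25 > parent 20 at index 1, swap → [26, 25, -1, 13, 20, -7, -16, -13, -4, 2]

[26, 25, -1, 13, 20, -7, -16, -13, -4, 2]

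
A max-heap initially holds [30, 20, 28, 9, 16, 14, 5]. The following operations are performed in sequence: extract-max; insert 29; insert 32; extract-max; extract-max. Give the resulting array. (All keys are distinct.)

extract-max → returns 30:
  remove root 30; move last element 5 to root → [5, 20, 28, 9, 16, 14]
  5 vs larger child 28 at index 2, swap → [28, 20, 5, 9, 16, 14]
  5 vs only child 14 at index 5, swap → [28, 20, 14, 9, 16, 5]
insert 29:
  append 29 at index 6 → [28, 20, 14, 9, 16, 5, 29]
  29 > parent 14 at index 2, swap → [28, 20, 29, 9, 16, 5, 14]
  29 > parent 28 at index 0, swap → [29, 20, 28, 9, 16, 5, 14]
insert 32:
  append 32 at index 7 → [29, 20, 28, 9, 16, 5, 14, 32]
  32 > parent 9 at index 3, swap → [29, 20, 28, 32, 16, 5, 14, 9]
  32 > parent 20 at index 1, swap → [29, 32, 28, 20, 16, 5, 14, 9]
  32 > parent 29 at index 0, swap → [32, 29, 28, 20, 16, 5, 14, 9]
extract-max → returns 32:
  remove root 32; move last element 9 to root → [9, 29, 28, 20, 16, 5, 14]
  9 vs larger child 29 at index 1, swap → [29, 9, 28, 20, 16, 5, 14]
  9 vs larger child 20 at index 3, swap → [29, 20, 28, 9, 16, 5, 14]
extract-max → returns 29:
  remove root 29; move last element 14 to root → [14, 20, 28, 9, 16, 5]
  14 vs larger child 28 at index 2, swap → [28, 20, 14, 9, 16, 5]

[28, 20, 14, 9, 16, 5]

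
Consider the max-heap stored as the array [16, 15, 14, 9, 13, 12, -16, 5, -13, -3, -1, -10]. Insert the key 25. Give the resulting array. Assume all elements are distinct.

append 25 at index 12 → [16, 15, 14, 9, 13, 12, -16, 5, -13, -3, -1, -10, 25]
25 > parent 12 at index 5, swap → [16, 15, 14, 9, 13, 25, -16, 5, -13, -3, -1, -10, 12]
25 > parent 14 at index 2, swap → [16, 15, 25, 9, 13, 14, -16, 5, -13, -3, -1, -10, 12]
25 > parent 16 at index 0, swap → [25, 15, 16, 9, 13, 14, -16, 5, -13, -3, -1, -10, 12]

[25, 15, 16, 9, 13, 14, -16, 5, -13, -3, -1, -10, 12]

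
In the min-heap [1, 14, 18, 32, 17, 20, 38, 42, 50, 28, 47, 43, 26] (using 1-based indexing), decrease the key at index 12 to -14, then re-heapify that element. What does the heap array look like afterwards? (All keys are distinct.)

[-14, 14, 1, 32, 17, 18, 38, 42, 50, 28, 47, 20, 26]

set index 12 from 43 to -14 → [1, 14, 18, 32, 17, 20, 38, 42, 50, 28, 47, -14, 26]
-14 < parent 20 at index 6, swap → [1, 14, 18, 32, 17, -14, 38, 42, 50, 28, 47, 20, 26]
-14 < parent 18 at index 3, swap → [1, 14, -14, 32, 17, 18, 38, 42, 50, 28, 47, 20, 26]
-14 < parent 1 at index 1, swap → [-14, 14, 1, 32, 17, 18, 38, 42, 50, 28, 47, 20, 26]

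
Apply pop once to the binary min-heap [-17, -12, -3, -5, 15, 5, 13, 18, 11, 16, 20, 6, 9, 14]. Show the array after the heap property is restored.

[-12, -5, -3, 11, 15, 5, 13, 18, 14, 16, 20, 6, 9]

remove root -17; move last element 14 to root → [14, -12, -3, -5, 15, 5, 13, 18, 11, 16, 20, 6, 9]
14 vs smaller child -12 at index 1, swap → [-12, 14, -3, -5, 15, 5, 13, 18, 11, 16, 20, 6, 9]
14 vs smaller child -5 at index 3, swap → [-12, -5, -3, 14, 15, 5, 13, 18, 11, 16, 20, 6, 9]
14 vs smaller child 11 at index 8, swap → [-12, -5, -3, 11, 15, 5, 13, 18, 14, 16, 20, 6, 9]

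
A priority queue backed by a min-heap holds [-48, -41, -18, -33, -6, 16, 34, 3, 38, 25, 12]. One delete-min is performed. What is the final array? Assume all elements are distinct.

[-41, -33, -18, 3, -6, 16, 34, 12, 38, 25]

remove root -48; move last element 12 to root → [12, -41, -18, -33, -6, 16, 34, 3, 38, 25]
12 vs smaller child -41 at index 1, swap → [-41, 12, -18, -33, -6, 16, 34, 3, 38, 25]
12 vs smaller child -33 at index 3, swap → [-41, -33, -18, 12, -6, 16, 34, 3, 38, 25]
12 vs smaller child 3 at index 7, swap → [-41, -33, -18, 3, -6, 16, 34, 12, 38, 25]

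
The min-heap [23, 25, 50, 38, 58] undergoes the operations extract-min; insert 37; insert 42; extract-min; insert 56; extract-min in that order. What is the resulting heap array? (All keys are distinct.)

extract-min → returns 23:
  remove root 23; move last element 58 to root → [58, 25, 50, 38]
  58 vs smaller child 25 at index 1, swap → [25, 58, 50, 38]
  58 vs only child 38 at index 3, swap → [25, 38, 50, 58]
insert 37:
  append 37 at index 4 → [25, 38, 50, 58, 37]
  37 < parent 38 at index 1, swap → [25, 37, 50, 58, 38]
insert 42:
  append 42 at index 5 → [25, 37, 50, 58, 38, 42]
  42 < parent 50 at index 2, swap → [25, 37, 42, 58, 38, 50]
extract-min → returns 25:
  remove root 25; move last element 50 to root → [50, 37, 42, 58, 38]
  50 vs smaller child 37 at index 1, swap → [37, 50, 42, 58, 38]
  50 vs smaller child 38 at index 4, swap → [37, 38, 42, 58, 50]
insert 56:
  append 56 at index 5 → [37, 38, 42, 58, 50, 56] (no swap needed)
extract-min → returns 37:
  remove root 37; move last element 56 to root → [56, 38, 42, 58, 50]
  56 vs smaller child 38 at index 1, swap → [38, 56, 42, 58, 50]
  56 vs smaller child 50 at index 4, swap → [38, 50, 42, 58, 56]

[38, 50, 42, 58, 56]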